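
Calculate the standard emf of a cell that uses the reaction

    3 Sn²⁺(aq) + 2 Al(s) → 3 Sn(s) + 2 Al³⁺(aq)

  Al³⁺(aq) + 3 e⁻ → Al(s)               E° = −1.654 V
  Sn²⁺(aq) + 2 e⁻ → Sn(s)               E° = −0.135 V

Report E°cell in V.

+1.519 V

In the reaction as written, Sn²⁺(aq) is reduced (cathode) and Al³⁺(aq) is produced by oxidation at the anode.
E°cell = E°(cathode) − E°(anode) = −0.135 − (−1.654) = +1.519 V.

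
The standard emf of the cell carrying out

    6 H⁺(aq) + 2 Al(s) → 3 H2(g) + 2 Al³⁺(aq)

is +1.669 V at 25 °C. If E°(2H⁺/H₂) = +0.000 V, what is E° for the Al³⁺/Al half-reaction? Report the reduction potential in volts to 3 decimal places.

In the reaction as written the 2H⁺/H₂ couple is reduced (cathode) and Al³⁺/Al is oxidized (anode), so E°cell = E°(2H⁺/H₂) − E°(Al³⁺/Al).
E°(Al³⁺/Al) = E°(cathode) − E°cell = +0.000 − (+1.669) = −1.669 V.

−1.669 V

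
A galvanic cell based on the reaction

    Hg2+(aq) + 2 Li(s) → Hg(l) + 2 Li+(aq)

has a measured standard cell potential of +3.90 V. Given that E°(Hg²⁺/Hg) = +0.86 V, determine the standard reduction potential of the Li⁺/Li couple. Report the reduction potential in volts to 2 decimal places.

−3.04 V

In the reaction as written the Hg²⁺/Hg couple is reduced (cathode) and Li⁺/Li is oxidized (anode), so E°cell = E°(Hg²⁺/Hg) − E°(Li⁺/Li).
E°(Li⁺/Li) = E°(cathode) − E°cell = +0.86 − (+3.90) = −3.04 V.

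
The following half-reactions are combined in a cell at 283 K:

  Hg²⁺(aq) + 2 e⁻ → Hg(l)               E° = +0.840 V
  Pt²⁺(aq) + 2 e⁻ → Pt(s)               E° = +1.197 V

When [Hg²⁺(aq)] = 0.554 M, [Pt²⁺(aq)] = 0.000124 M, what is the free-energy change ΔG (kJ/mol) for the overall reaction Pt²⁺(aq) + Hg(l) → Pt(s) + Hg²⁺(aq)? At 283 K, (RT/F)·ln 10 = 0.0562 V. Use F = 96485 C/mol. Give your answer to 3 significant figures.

E°cell = +1.197 − (+0.840) = +0.357 V; the balanced reaction transfers n = 2 electrons.
Here Q = [Hg²⁺(aq)] / [Pt²⁺(aq)] = 4.47×10^3 (log Q = 3.650), giving E = +0.357 − (0.0562/2)·(3.650) = +0.2544 V.
Finally ΔG = −nFE = −(2)(96485 C/mol)(+0.2544 V) = −49.1 kJ/mol.

−49.1 kJ/mol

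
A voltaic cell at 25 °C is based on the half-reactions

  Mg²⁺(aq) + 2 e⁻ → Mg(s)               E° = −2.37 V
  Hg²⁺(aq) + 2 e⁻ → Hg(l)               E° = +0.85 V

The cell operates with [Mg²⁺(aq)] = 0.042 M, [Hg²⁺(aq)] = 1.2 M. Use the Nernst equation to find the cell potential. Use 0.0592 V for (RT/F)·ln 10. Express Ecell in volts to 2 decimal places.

The Hg²⁺/Hg couple has the more positive E°, so it is the cathode; Mg²⁺/Mg is the anode.
E°cell = +0.85 − (−2.37) = +3.22 V, with n = 2 electrons transferred.
Balancing gives Hg²⁺(aq) + Mg(s) → Hg(l) + Mg²⁺(aq); hence Q = [Mg²⁺(aq)] / [Hg²⁺(aq)] = 0.035 (log Q = −1.456).
E = E° − (0.0592/n)·log Q = +3.22 − (0.0592/2)(−1.456) = +3.26 V.

+3.26 V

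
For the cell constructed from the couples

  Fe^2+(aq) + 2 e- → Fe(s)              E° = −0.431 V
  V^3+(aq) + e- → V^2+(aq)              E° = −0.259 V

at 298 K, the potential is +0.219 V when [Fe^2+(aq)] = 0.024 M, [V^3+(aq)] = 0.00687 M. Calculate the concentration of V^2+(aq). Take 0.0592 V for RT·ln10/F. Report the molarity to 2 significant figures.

0.0071 M

V³⁺/V²⁺ is the cathode (higher E°); E°cell = −0.259 − (−0.431) = +0.172 V with n = 2.
From the Nernst equation, log Q = n(E° − E)/0.0592 = 2·(+0.172 − (+0.219))/0.0592 = −1.588.
The balanced reaction is 2 V^3+(aq) + Fe(s) → 2 V^2+(aq) + Fe^2+(aq), so Q = ([V^2+(aq)]^2·[Fe^2+(aq)]) / [V^3+(aq)]^2.
Substituting the known concentrations and solving, log [V^2+(aq)] = −2.147 and [V^2+(aq)] = 0.0071 M.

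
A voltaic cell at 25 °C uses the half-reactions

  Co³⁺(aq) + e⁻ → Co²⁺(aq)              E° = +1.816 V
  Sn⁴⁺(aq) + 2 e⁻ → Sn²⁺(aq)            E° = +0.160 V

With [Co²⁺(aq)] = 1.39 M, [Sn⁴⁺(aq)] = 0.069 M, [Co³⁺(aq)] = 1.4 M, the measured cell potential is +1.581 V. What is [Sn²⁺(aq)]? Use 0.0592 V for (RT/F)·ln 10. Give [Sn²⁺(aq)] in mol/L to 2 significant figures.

0.00020 M

Co³⁺/Co²⁺ is the cathode (higher E°); E°cell = +1.816 − (+0.160) = +1.656 V with n = 2.
Rearranging E = E° − (0.0592/n)·log Q gives log Q = 2(+1.656 − (+1.581))/0.0592 = 2.534.
The balanced reaction is 2 Co³⁺(aq) + Sn²⁺(aq) → 2 Co²⁺(aq) + Sn⁴⁺(aq), so Q = ([Co²⁺(aq)]^2·[Sn⁴⁺(aq)]) / ([Co³⁺(aq)]^2·[Sn²⁺(aq)]).
Isolating [Sn²⁺(aq)] in Q = 10^{2.534} yields log [Sn²⁺(aq)] = −3.701, i.e. 0.00020 M.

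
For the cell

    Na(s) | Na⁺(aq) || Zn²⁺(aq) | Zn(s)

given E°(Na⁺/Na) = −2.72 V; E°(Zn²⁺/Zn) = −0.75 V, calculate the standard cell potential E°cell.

By convention the left-hand electrode in cell notation is the anode (oxidation) and the right-hand electrode is the cathode (reduction).
E°cell = E°(right) − E°(left) = −0.75 − (−2.72) = +1.97 V.

+1.97 V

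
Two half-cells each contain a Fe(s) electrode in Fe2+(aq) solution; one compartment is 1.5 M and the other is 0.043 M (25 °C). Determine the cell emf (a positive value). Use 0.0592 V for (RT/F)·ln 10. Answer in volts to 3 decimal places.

0.046 V

For a concentration cell E°cell = 0, since both electrodes use the same couple.
The compartment with the higher Fe2+(aq) concentration (1.5 M) acts as the cathode; ions are reduced there and produced at the dilute (0.043 M) anode.
With n = 2, Ecell = −(0.0592/2)·log([dilute]/[conc]) = −(0.0592/2)·log(0.043/1.5) = +0.046 V.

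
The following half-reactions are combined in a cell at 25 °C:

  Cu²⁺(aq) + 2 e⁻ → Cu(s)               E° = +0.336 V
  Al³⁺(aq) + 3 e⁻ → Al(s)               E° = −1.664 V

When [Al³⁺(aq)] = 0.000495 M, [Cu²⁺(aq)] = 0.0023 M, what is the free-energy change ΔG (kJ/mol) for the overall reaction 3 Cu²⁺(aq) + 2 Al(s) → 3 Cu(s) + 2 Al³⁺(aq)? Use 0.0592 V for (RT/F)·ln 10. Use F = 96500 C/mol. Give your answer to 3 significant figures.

−1150 kJ/mol

The standard cell potential is +0.336 − (−1.664) = +2.000 V, with n = 6 electrons in the balanced equation.
Q = [Al³⁺(aq)]^2 / [Cu²⁺(aq)]^3 = 20.1, so log Q = 1.304 and E = +2.000 − (0.0592/6)(1.304) = +1.9871 V.
ΔG = −nFE = −(6)(96500)(+1.9871) J/mol = −1150 kJ/mol.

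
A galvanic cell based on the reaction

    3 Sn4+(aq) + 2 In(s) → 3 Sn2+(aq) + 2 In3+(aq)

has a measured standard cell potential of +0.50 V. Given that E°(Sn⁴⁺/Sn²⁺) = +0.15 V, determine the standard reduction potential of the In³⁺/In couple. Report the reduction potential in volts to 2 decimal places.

In the reaction as written the Sn⁴⁺/Sn²⁺ couple is reduced (cathode) and In³⁺/In is oxidized (anode), so E°cell = E°(Sn⁴⁺/Sn²⁺) − E°(In³⁺/In).
E°(In³⁺/In) = E°(cathode) − E°cell = +0.15 − (+0.50) = −0.35 V.

−0.35 V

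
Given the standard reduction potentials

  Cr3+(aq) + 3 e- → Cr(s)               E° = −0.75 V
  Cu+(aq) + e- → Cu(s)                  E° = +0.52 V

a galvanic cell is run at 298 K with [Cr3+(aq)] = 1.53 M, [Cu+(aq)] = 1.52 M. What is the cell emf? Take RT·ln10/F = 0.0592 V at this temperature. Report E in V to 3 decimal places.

The Cu⁺/Cu couple has the more positive E°, so it is the cathode; Cr³⁺/Cr is the anode.
E°cell = E°cat − E°an = +0.52 − (−0.75) = +1.27 V; n = 3.
For the overall reaction 3 Cu+(aq) + Cr(s) → 3 Cu(s) + Cr3+(aq), Q = [Cr3+(aq)] / [Cu+(aq)]^3 = 0.436, giving log Q = −0.361.
By the Nernst equation, E = +1.27 − (0.0592/3)·(−0.361) = +1.277 V.

+1.277 V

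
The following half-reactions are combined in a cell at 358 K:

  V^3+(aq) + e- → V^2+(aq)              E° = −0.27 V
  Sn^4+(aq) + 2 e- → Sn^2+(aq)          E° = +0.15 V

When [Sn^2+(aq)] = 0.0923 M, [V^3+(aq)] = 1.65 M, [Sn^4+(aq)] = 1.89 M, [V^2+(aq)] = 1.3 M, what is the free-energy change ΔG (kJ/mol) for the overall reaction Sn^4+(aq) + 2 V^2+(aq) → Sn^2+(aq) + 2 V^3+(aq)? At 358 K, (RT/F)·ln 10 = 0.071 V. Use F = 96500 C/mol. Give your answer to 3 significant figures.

The standard cell potential is +0.15 − (−0.27) = +0.42 V, with n = 2 electrons in the balanced equation.
The reaction quotient is ([Sn^2+(aq)]·[V^3+(aq)]^2) / ([Sn^4+(aq)]·[V^2+(aq)]^2) = 0.0787; by Nernst, E = +0.42 − (0.071/2)(−1.104) = +0.4592 V.
Finally ΔG = −nFE = −(2)(96500 C/mol)(+0.4592 V) = −88.6 kJ/mol.

−88.6 kJ/mol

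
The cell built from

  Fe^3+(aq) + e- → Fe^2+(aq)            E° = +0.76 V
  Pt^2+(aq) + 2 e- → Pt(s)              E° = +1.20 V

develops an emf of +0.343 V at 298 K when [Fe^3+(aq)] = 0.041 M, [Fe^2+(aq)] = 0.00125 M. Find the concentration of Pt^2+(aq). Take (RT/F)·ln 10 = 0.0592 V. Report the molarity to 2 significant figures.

0.57 M

With Pt²⁺/Pt at the cathode and Fe³⁺/Fe²⁺ at the anode, E°cell = +1.20 − (+0.76) = +0.44 V (n = 2).
Rearranging E = E° − (0.0592/n)·log Q gives log Q = 2(+0.44 − (+0.343))/0.0592 = 3.277.
For Pt^2+(aq) + 2 Fe^2+(aq) → Pt(s) + 2 Fe^3+(aq), the reaction quotient is Q = [Fe^3+(aq)]^2 / ([Pt^2+(aq)]·[Fe^2+(aq)]^2).
Isolating [Pt^2+(aq)] in Q = 10^{3.277} yields log [Pt^2+(aq)] = −0.245, i.e. 0.57 M.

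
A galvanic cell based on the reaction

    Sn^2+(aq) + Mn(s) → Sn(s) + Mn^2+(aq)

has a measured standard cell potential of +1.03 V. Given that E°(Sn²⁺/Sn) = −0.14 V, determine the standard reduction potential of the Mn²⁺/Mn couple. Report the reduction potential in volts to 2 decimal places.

−1.17 V

In the reaction as written the Sn²⁺/Sn couple is reduced (cathode) and Mn²⁺/Mn is oxidized (anode), so E°cell = E°(Sn²⁺/Sn) − E°(Mn²⁺/Mn).
E°(Mn²⁺/Mn) = E°(cathode) − E°cell = −0.14 − (+1.03) = −1.17 V.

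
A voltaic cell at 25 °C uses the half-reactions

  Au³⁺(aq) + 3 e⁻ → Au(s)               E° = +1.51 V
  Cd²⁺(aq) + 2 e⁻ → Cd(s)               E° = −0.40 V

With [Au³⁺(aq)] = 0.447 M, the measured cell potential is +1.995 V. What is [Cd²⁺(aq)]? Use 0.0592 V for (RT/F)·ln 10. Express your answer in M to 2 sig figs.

With Au³⁺/Au at the cathode and Cd²⁺/Cd at the anode, E°cell = +1.51 − (−0.40) = +1.91 V (n = 6).
Rearranging E = E° − (0.0592/n)·log Q gives log Q = 6(+1.91 − (+1.995))/0.0592 = −8.615.
For 2 Au³⁺(aq) + 3 Cd(s) → 2 Au(s) + 3 Cd²⁺(aq), the reaction quotient is Q = [Cd²⁺(aq)]^3 / [Au³⁺(aq)]^2.
Substituting the known concentrations and solving, log [Cd²⁺(aq)] = −3.105 and [Cd²⁺(aq)] = 0.00079 M.

0.00079 M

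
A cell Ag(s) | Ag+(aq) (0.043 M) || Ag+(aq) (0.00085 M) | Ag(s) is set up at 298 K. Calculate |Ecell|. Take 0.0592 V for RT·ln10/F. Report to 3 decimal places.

0.101 V

For a concentration cell E°cell = 0, since both electrodes use the same couple.
The compartment with the higher Ag+(aq) concentration (0.043 M) acts as the cathode; ions are reduced there and produced at the dilute (0.00085 M) anode.
With n = 1, Ecell = −(0.0592/1)·log([dilute]/[conc]) = −(0.0592/1)·log(0.00085/0.043) = +0.101 V.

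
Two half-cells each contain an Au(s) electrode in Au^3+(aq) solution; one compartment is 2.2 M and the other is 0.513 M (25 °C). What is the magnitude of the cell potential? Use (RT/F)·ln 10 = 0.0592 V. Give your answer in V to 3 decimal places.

0.012 V

For a concentration cell E°cell = 0, since both electrodes use the same couple.
The compartment with the higher Au^3+(aq) concentration (2.2 M) acts as the cathode; ions are reduced there and produced at the dilute (0.513 M) anode.
With n = 3, Ecell = −(0.0592/3)·log([dilute]/[conc]) = −(0.0592/3)·log(0.513/2.2) = +0.012 V.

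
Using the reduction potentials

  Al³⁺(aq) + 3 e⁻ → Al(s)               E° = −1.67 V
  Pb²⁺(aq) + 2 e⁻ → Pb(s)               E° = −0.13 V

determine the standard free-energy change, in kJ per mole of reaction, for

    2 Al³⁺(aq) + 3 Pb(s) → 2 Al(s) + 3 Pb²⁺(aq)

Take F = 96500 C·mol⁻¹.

+892 kJ/mol

In the reaction as written Al³⁺(aq) is reduced, so the Al³⁺/Al couple is the cathode and Pb²⁺/Pb is the anode.
E°cell = −1.67 − (−0.13) = −1.54 V; balancing electrons gives n = 6.
ΔG° = −nFE°cell = −(6)(96500)(−1.54) J/mol = +892 kJ/mol.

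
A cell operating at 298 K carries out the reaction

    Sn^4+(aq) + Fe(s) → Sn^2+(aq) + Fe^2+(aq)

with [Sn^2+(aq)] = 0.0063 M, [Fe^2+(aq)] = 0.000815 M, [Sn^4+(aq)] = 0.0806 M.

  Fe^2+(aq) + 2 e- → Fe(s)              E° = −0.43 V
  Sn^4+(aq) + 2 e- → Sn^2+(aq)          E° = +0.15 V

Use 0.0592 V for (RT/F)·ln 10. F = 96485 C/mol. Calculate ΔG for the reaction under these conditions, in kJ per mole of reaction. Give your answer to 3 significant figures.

E°cell = +0.15 − (−0.43) = +0.58 V; the balanced reaction transfers n = 2 electrons.
Q = ([Sn^2+(aq)]·[Fe^2+(aq)]) / [Sn^4+(aq)] = 6.37×10^−5, so log Q = −4.196 and E = +0.58 − (0.0592/2)(−4.196) = +0.7042 V.
Finally ΔG = −nFE = −(2)(96485 C/mol)(+0.7042 V) = −136 kJ/mol.

−136 kJ/mol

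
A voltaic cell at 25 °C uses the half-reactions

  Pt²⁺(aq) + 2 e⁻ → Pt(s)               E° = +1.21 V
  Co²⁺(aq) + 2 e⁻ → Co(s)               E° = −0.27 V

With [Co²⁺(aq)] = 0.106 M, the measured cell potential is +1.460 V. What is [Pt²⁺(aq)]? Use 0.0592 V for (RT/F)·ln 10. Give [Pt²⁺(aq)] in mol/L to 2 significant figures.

With Pt²⁺/Pt at the cathode and Co²⁺/Co at the anode, E°cell = +1.21 − (−0.27) = +1.48 V (n = 2).
Since E = E° − (0.0592/n)·log Q, log Q = n(E° − E)/0.0592 = 0.676.
The balanced reaction is Pt²⁺(aq) + Co(s) → Pt(s) + Co²⁺(aq), so Q = [Co²⁺(aq)] / [Pt²⁺(aq)].
Isolating [Pt²⁺(aq)] in Q = 10^{0.676} yields log [Pt²⁺(aq)] = −1.651, i.e. 0.022 M.

0.022 M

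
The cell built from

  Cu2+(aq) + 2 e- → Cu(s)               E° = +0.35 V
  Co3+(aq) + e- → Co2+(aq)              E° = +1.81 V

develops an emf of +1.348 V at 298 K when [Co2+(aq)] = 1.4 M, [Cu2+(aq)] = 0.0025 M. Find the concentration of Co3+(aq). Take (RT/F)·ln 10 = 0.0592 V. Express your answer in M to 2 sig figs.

0.00090 M

With Co³⁺/Co²⁺ at the cathode and Cu²⁺/Cu at the anode, E°cell = +1.81 − (+0.35) = +1.46 V (n = 2).
Since E = E° − (0.0592/n)·log Q, log Q = n(E° − E)/0.0592 = 3.784.
For 2 Co3+(aq) + Cu(s) → 2 Co2+(aq) + Cu2+(aq), the reaction quotient is Q = ([Co2+(aq)]^2·[Cu2+(aq)]) / [Co3+(aq)]^2.
Solving for the unknown gives log [Co3+(aq)] = −3.047, so [Co3+(aq)] ≈ 0.00090 M.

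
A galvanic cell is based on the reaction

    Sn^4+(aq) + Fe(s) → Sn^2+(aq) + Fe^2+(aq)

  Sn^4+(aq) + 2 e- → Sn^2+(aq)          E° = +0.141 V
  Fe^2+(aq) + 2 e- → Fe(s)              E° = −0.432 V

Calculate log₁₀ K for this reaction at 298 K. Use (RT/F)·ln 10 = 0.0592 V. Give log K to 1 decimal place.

log K = 19.4

The Sn⁴⁺/Sn²⁺ couple is reduced (cathode); E°cell = +0.141 − (−0.432) = +0.573 V with n = 2.
At equilibrium E = 0, so log K = nE°cell / 0.0592 = (2)(+0.573) / 0.0592 = 19.4.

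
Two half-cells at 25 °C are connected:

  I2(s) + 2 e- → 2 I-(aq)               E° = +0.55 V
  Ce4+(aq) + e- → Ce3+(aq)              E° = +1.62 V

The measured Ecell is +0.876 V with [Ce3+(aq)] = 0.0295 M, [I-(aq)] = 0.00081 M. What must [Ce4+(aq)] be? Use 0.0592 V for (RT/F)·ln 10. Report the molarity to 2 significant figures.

Ce⁴⁺/Ce³⁺ is the cathode (higher E°); E°cell = +1.62 − (+0.55) = +1.07 V with n = 2.
From the Nernst equation, log Q = n(E° − E)/0.0592 = 2·(+1.07 − (+0.876))/0.0592 = 6.554.
For 2 Ce4+(aq) + 2 I-(aq) → 2 Ce3+(aq) + I2(s), the reaction quotient is Q = [Ce3+(aq)]^2 / ([Ce4+(aq)]^2·[I-(aq)]^2).
Solving for the unknown gives log [Ce4+(aq)] = −1.716, so [Ce4+(aq)] ≈ 0.019 M.

0.019 M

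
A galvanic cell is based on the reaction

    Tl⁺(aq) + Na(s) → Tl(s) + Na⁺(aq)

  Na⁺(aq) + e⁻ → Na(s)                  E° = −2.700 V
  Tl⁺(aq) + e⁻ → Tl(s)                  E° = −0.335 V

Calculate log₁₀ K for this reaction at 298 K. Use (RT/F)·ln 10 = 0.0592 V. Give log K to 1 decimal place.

log K = 39.9

The Tl⁺/Tl couple is reduced (cathode); E°cell = −0.335 − (−2.700) = +2.365 V with n = 1.
At equilibrium E = 0, so log K = nE°cell / 0.0592 = (1)(+2.365) / 0.0592 = 39.9.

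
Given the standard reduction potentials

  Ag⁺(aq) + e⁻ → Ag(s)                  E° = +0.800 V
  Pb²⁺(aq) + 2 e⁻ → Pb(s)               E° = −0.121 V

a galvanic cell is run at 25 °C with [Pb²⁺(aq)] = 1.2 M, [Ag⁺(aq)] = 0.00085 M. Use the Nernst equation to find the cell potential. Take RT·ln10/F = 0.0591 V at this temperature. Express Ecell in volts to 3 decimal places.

Since E°(Ag⁺/Ag) > E°(Pb²⁺/Pb), Ag⁺/Ag serves as the cathode.
The standard potential is +0.800 − (−0.121) = +0.921 V and the balanced reaction transfers n = 2 electrons.
Balancing gives 2 Ag⁺(aq) + Pb(s) → 2 Ag(s) + Pb²⁺(aq); hence Q = [Pb²⁺(aq)] / [Ag⁺(aq)]^2 = 1.66×10^6 (log Q = 6.220).
E = E° − (0.0591/n)·log Q = +0.921 − (0.0591/2)(6.220) = +0.737 V.

+0.737 V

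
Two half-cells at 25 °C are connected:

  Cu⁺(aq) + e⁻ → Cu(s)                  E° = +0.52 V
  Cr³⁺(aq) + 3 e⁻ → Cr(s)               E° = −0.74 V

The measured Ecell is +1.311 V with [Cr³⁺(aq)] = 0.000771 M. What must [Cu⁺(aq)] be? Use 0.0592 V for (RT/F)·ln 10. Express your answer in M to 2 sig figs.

Cu⁺/Cu is the cathode (higher E°); E°cell = +0.52 − (−0.74) = +1.26 V with n = 3.
Since E = E° − (0.0592/n)·log Q, log Q = n(E° − E)/0.0592 = −2.584.
The balanced reaction is 3 Cu⁺(aq) + Cr(s) → 3 Cu(s) + Cr³⁺(aq), so Q = [Cr³⁺(aq)] / [Cu⁺(aq)]^3.
Solving for the unknown gives log [Cu⁺(aq)] = −0.176, so [Cu⁺(aq)] ≈ 0.67 M.

0.67 M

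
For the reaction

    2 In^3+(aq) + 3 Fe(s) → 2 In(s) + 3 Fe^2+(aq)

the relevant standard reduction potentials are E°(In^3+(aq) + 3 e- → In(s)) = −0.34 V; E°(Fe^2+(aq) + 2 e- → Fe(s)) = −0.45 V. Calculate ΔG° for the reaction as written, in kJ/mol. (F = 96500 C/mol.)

In the reaction as written In^3+(aq) is reduced, so the In³⁺/In couple is the cathode and Fe²⁺/Fe is the anode.
E°cell = −0.34 − (−0.45) = +0.11 V; balancing electrons gives n = 6.
ΔG° = −nFE°cell = −(6)(96500)(+0.11) J/mol = −63.7 kJ/mol.

−63.7 kJ/mol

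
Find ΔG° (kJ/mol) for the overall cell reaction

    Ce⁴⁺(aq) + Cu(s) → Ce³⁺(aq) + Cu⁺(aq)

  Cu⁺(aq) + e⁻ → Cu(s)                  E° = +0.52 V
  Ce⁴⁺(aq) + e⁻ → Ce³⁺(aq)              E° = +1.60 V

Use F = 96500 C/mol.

In the reaction as written Ce⁴⁺(aq) is reduced, so the Ce⁴⁺/Ce³⁺ couple is the cathode and Cu⁺/Cu is the anode.
E°cell = +1.60 − (+0.52) = +1.08 V; balancing electrons gives n = 1.
ΔG° = −nFE°cell = −(1)(96500)(+1.08) J/mol = −104 kJ/mol.

−104 kJ/mol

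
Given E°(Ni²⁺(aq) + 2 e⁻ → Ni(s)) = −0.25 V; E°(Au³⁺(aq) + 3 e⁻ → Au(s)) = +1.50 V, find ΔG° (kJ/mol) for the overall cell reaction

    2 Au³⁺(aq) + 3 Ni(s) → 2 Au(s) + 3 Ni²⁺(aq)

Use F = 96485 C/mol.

−1013 kJ/mol

In the reaction as written Au³⁺(aq) is reduced, so the Au³⁺/Au couple is the cathode and Ni²⁺/Ni is the anode.
E°cell = +1.50 − (−0.25) = +1.75 V; balancing electrons gives n = 6.
ΔG° = −nFE°cell = −(6)(96485)(+1.75) J/mol = −1013 kJ/mol.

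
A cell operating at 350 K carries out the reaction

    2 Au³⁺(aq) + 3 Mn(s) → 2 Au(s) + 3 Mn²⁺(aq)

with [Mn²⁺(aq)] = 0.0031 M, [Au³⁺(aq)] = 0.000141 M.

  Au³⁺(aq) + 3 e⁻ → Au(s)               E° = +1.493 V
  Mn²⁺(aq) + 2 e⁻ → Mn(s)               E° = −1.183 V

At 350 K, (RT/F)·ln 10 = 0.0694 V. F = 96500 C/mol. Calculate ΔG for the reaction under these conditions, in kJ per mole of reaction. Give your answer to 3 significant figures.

−1550 kJ/mol

With Au³⁺/Au reduced at the cathode, E°cell = +1.493 − (−1.183) = +2.676 V and n = 6.
The reaction quotient is [Mn²⁺(aq)]^3 / [Au³⁺(aq)]^2 = 1.5; by Nernst, E = +2.676 − (0.0694/6)(0.176) = +2.6740 V.
Finally ΔG = −nFE = −(6)(96500 C/mol)(+2.6740 V) = −1550 kJ/mol.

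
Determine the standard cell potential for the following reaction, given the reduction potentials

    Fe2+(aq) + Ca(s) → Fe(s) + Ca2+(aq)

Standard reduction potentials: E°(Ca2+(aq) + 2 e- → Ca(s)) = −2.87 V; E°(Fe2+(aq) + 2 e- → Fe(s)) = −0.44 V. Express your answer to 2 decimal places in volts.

+2.43 V

In the reaction as written, Fe2+(aq) is reduced (cathode) and Ca2+(aq) is produced by oxidation at the anode.
E°cell = E°(cathode) − E°(anode) = −0.44 − (−2.87) = +2.43 V.
The positive value indicates the reaction is spontaneous as written.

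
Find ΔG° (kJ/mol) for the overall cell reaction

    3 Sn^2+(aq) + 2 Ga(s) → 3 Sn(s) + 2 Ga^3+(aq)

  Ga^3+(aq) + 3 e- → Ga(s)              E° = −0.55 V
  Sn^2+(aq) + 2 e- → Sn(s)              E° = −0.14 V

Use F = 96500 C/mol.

In the reaction as written Sn^2+(aq) is reduced, so the Sn²⁺/Sn couple is the cathode and Ga³⁺/Ga is the anode.
E°cell = −0.14 − (−0.55) = +0.41 V; balancing electrons gives n = 6.
ΔG° = −nFE°cell = −(6)(96500)(+0.41) J/mol = −237 kJ/mol.

−237 kJ/mol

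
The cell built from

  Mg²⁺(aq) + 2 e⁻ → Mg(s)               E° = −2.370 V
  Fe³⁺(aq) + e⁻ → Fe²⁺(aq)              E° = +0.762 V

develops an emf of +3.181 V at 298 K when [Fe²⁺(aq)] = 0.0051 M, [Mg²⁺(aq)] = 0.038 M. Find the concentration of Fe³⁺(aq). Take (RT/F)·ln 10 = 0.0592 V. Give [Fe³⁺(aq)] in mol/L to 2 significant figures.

0.0067 M

The Fe³⁺/Fe²⁺ couple has the larger reduction potential, so it is the cathode: E°cell = +0.762 − (−2.370) = +3.132 V and n = 2.
Since E = E° − (0.0592/n)·log Q, log Q = n(E° − E)/0.0592 = −1.655.
The balanced reaction is 2 Fe³⁺(aq) + Mg(s) → 2 Fe²⁺(aq) + Mg²⁺(aq), so Q = ([Fe²⁺(aq)]^2·[Mg²⁺(aq)]) / [Fe³⁺(aq)]^2.
Solving for the unknown gives log [Fe³⁺(aq)] = −2.175, so [Fe³⁺(aq)] ≈ 0.0067 M.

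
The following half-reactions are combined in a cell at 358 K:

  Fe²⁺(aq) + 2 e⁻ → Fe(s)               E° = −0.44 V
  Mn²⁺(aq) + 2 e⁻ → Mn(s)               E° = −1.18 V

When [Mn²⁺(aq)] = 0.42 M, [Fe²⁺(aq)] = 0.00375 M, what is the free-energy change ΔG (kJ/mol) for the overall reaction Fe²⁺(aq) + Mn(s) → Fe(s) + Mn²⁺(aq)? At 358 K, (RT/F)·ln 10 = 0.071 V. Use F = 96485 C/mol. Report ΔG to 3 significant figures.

The standard cell potential is −0.44 − (−1.18) = +0.74 V, with n = 2 electrons in the balanced equation.
Q = [Mn²⁺(aq)] / [Fe²⁺(aq)] = 112, so log Q = 2.049 and E = +0.74 − (0.071/2)(2.049) = +0.6673 V.
Then ΔG = −nFE = −2 × 96485 × +0.6673 J/mol = −129 kJ/mol.

−129 kJ/mol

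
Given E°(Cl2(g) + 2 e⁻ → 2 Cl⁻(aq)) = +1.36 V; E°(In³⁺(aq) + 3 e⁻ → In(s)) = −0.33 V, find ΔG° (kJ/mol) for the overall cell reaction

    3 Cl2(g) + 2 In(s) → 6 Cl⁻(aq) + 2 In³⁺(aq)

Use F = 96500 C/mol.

−979 kJ/mol

In the reaction as written Cl2(g) is reduced, so the Cl₂/Cl⁻ couple is the cathode and In³⁺/In is the anode.
E°cell = +1.36 − (−0.33) = +1.69 V; balancing electrons gives n = 6.
ΔG° = −nFE°cell = −(6)(96500)(+1.69) J/mol = −979 kJ/mol.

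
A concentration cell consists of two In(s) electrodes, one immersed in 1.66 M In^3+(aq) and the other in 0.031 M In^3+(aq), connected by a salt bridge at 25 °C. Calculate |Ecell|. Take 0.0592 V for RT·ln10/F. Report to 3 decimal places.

For a concentration cell E°cell = 0, since both electrodes use the same couple.
The compartment with the higher In^3+(aq) concentration (1.66 M) acts as the cathode; ions are reduced there and produced at the dilute (0.031 M) anode.
With n = 3, Ecell = −(0.0592/3)·log([dilute]/[conc]) = −(0.0592/3)·log(0.031/1.66) = +0.034 V.

0.034 V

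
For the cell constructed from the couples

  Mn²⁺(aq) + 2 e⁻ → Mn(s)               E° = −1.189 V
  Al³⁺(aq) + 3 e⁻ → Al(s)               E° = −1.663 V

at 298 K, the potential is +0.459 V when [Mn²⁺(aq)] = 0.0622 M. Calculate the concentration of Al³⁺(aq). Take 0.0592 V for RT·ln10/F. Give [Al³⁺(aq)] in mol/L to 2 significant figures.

The Mn²⁺/Mn couple has the larger reduction potential, so it is the cathode: E°cell = −1.189 − (−1.663) = +0.474 V and n = 6.
Rearranging E = E° − (0.0592/n)·log Q gives log Q = 6(+0.474 − (+0.459))/0.0592 = 1.520.
Balancing electrons gives 3 Mn²⁺(aq) + 2 Al(s) → 3 Mn(s) + 2 Al³⁺(aq); thus Q = [Al³⁺(aq)]^2 / [Mn²⁺(aq)]^3.
Isolating [Al³⁺(aq)] in Q = 10^{1.520} yields log [Al³⁺(aq)] = −1.049, i.e. 0.089 M.

0.089 M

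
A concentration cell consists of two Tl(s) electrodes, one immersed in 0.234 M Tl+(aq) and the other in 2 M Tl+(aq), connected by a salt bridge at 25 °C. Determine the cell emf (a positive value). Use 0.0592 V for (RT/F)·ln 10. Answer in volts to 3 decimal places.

0.055 V

For a concentration cell E°cell = 0, since both electrodes use the same couple.
The compartment with the higher Tl+(aq) concentration (2 M) acts as the cathode; ions are reduced there and produced at the dilute (0.234 M) anode.
With n = 1, Ecell = −(0.0592/1)·log([dilute]/[conc]) = −(0.0592/1)·log(0.234/2) = +0.055 V.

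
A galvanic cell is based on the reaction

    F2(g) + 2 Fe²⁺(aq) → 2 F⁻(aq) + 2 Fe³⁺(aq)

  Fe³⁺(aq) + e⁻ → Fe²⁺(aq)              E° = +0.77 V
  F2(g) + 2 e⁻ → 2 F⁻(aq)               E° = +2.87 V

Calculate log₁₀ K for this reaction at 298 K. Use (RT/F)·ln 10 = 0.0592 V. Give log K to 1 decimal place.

log K = 70.9

The F₂/F⁻ couple is reduced (cathode); E°cell = +2.87 − (+0.77) = +2.10 V with n = 2.
At equilibrium E = 0, so log K = nE°cell / 0.0592 = (2)(+2.10) / 0.0592 = 70.9.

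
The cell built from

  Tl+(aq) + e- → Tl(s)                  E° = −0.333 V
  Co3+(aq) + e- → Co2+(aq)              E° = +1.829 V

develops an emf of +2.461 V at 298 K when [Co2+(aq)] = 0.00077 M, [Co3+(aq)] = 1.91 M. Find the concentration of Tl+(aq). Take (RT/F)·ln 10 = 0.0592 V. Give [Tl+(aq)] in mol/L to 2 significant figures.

0.022 M

With Co³⁺/Co²⁺ at the cathode and Tl⁺/Tl at the anode, E°cell = +1.829 − (−0.333) = +2.162 V (n = 1).
From the Nernst equation, log Q = n(E° − E)/0.0592 = 1·(+2.162 − (+2.461))/0.0592 = −5.051.
For Co3+(aq) + Tl(s) → Co2+(aq) + Tl+(aq), the reaction quotient is Q = ([Co2+(aq)]·[Tl+(aq)]) / [Co3+(aq)].
Solving for the unknown gives log [Tl+(aq)] = −1.656, so [Tl+(aq)] ≈ 0.022 M.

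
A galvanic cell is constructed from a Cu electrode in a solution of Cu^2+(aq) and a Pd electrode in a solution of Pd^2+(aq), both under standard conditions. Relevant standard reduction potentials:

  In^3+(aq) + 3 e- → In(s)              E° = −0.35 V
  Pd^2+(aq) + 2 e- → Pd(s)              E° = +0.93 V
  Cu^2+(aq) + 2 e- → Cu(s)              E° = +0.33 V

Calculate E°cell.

+0.60 V

Of the two couples in this cell, the one with the more positive reduction potential is reduced at the cathode: here that is Pd²⁺/Pd (+0.93 V); Cu²⁺/Cu (+0.33 V) is the anode.
E°cell = E°(cathode) − E°(anode) = +0.93 − (+0.33) = +0.60 V.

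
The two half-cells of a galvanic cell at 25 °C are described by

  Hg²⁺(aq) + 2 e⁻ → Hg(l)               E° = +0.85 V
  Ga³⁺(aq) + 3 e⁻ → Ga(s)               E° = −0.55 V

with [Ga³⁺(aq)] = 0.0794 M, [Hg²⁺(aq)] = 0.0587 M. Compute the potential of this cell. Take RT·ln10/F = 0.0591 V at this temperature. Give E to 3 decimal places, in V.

Since E°(Hg²⁺/Hg) > E°(Ga³⁺/Ga), Hg²⁺/Hg serves as the cathode.
The standard potential is +0.85 − (−0.55) = +1.40 V and the balanced reaction transfers n = 6 electrons.
For the overall reaction 3 Hg²⁺(aq) + 2 Ga(s) → 3 Hg(l) + 2 Ga³⁺(aq), Q = [Ga³⁺(aq)]^2 / [Hg²⁺(aq)]^3 = 31.2, giving log Q = 1.494.
By the Nernst equation, E = +1.40 − (0.0591/6)·(1.494) = +1.385 V.

+1.385 V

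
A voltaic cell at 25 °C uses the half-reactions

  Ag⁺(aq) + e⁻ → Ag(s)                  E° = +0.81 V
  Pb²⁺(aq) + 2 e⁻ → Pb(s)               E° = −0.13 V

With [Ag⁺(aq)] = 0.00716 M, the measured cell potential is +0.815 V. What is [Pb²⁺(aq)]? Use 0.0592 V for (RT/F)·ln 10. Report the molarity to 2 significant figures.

0.86 M

Ag⁺/Ag is the cathode (higher E°); E°cell = +0.81 − (−0.13) = +0.94 V with n = 2.
Since E = E° − (0.0592/n)·log Q, log Q = n(E° − E)/0.0592 = 4.223.
Balancing electrons gives 2 Ag⁺(aq) + Pb(s) → 2 Ag(s) + Pb²⁺(aq); thus Q = [Pb²⁺(aq)] / [Ag⁺(aq)]^2.
Isolating [Pb²⁺(aq)] in Q = 10^{4.223} yields log [Pb²⁺(aq)] = −0.067, i.e. 0.86 M.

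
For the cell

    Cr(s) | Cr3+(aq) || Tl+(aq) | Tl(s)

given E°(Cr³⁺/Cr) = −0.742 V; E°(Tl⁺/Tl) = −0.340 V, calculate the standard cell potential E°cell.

+0.402 V

By convention the left-hand electrode in cell notation is the anode (oxidation) and the right-hand electrode is the cathode (reduction).
E°cell = E°(right) − E°(left) = −0.340 − (−0.742) = +0.402 V.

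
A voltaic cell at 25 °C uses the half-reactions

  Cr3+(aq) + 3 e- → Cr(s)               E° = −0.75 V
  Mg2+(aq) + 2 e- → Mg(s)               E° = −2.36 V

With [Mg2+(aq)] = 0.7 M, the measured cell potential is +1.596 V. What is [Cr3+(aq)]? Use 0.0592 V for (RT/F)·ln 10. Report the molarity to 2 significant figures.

0.11 M

The Cr³⁺/Cr couple has the larger reduction potential, so it is the cathode: E°cell = −0.75 − (−2.36) = +1.61 V and n = 6.
Rearranging E = E° − (0.0592/n)·log Q gives log Q = 6(+1.61 − (+1.596))/0.0592 = 1.419.
Balancing electrons gives 2 Cr3+(aq) + 3 Mg(s) → 2 Cr(s) + 3 Mg2+(aq); thus Q = [Mg2+(aq)]^3 / [Cr3+(aq)]^2.
Isolating [Cr3+(aq)] in Q = 10^{1.419} yields log [Cr3+(aq)] = −0.942, i.e. 0.11 M.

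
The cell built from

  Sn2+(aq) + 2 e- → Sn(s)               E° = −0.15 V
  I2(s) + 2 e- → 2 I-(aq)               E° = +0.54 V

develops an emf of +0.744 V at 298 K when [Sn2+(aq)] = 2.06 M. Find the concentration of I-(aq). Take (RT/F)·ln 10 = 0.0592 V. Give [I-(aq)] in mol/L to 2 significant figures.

0.085 M

With I₂/I⁻ at the cathode and Sn²⁺/Sn at the anode, E°cell = +0.54 − (−0.15) = +0.69 V (n = 2).
From the Nernst equation, log Q = n(E° − E)/0.0592 = 2·(+0.69 − (+0.744))/0.0592 = −1.824.
For I2(s) + Sn(s) → 2 I-(aq) + Sn2+(aq), the reaction quotient is Q = [I-(aq)]^2·[Sn2+(aq)].
Isolating [I-(aq)] in Q = 10^{−1.824} yields log [I-(aq)] = −1.069, i.e. 0.085 M.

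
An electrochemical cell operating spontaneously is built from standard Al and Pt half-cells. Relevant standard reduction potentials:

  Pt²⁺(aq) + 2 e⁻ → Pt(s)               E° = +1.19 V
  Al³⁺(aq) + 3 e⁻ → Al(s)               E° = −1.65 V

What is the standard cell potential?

Of the two couples in this cell, the one with the more positive reduction potential is reduced at the cathode: here that is Pt²⁺/Pt (+1.19 V); Al³⁺/Al (−1.65 V) is the anode.
E°cell = E°(cathode) − E°(anode) = +1.19 − (−1.65) = +2.84 V.

+2.84 V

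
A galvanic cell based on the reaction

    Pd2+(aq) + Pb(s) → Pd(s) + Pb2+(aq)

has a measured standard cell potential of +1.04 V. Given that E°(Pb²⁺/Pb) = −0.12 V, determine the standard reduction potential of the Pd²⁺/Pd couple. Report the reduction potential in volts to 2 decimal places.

+0.92 V

In the reaction as written the Pd²⁺/Pd couple is reduced (cathode) and Pb²⁺/Pb is oxidized (anode), so E°cell = E°(Pd²⁺/Pd) − E°(Pb²⁺/Pb).
E°(Pd²⁺/Pd) = E°cell + E°(anode) = +1.04 + (−0.12) = +0.92 V.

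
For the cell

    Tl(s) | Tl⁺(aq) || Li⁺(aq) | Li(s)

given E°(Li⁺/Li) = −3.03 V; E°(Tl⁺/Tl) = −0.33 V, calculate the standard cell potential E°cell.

By convention the left-hand electrode in cell notation is the anode (oxidation) and the right-hand electrode is the cathode (reduction).
E°cell = E°(right) − E°(left) = −3.03 − (−0.33) = −2.70 V.
The negative sign shows that, as written, the cell would require an external voltage to drive the reaction.

−2.70 V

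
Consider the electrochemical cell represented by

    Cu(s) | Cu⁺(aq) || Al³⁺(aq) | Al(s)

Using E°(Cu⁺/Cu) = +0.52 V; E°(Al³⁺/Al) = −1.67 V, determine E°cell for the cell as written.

By convention the left-hand electrode in cell notation is the anode (oxidation) and the right-hand electrode is the cathode (reduction).
E°cell = E°(right) − E°(left) = −1.67 − (+0.52) = −2.19 V.
The negative sign shows that, as written, the cell would require an external voltage to drive the reaction.

−2.19 V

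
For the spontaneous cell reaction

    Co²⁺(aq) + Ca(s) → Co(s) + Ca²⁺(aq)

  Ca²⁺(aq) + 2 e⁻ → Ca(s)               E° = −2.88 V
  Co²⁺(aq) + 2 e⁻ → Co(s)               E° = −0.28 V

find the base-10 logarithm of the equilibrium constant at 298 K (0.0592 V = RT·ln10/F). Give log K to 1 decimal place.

The Co²⁺/Co couple is reduced (cathode); E°cell = −0.28 − (−2.88) = +2.60 V with n = 2.
At equilibrium E = 0, so log K = nE°cell / 0.0592 = (2)(+2.60) / 0.0592 = 87.8.

log K = 87.8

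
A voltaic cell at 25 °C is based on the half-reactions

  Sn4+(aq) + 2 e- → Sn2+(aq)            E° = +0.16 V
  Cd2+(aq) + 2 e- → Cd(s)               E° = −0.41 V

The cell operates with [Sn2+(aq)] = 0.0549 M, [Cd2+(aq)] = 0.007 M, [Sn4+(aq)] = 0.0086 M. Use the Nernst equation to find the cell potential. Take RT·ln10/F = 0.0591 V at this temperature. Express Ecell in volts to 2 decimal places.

Sn⁴⁺/Sn²⁺ is reduced (cathode, E° = +0.16 V) and Cd²⁺/Cd is oxidized (anode).
E°cell = E°cat − E°an = +0.16 − (−0.41) = +0.57 V; n = 2.
For the overall reaction Sn4+(aq) + Cd(s) → Sn2+(aq) + Cd2+(aq), Q = ([Sn2+(aq)]·[Cd2+(aq)]) / [Sn4+(aq)] = 0.0447, giving log Q = −1.350.
By the Nernst equation, E = +0.57 − (0.0591/2)·(−1.350) = +0.61 V.

+0.61 V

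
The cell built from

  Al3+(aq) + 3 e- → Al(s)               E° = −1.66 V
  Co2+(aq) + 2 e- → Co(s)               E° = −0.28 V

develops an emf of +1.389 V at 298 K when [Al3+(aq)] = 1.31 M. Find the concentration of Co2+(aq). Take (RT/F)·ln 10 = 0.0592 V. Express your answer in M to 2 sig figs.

2.4 M

The Co²⁺/Co couple has the larger reduction potential, so it is the cathode: E°cell = −0.28 − (−1.66) = +1.38 V and n = 6.
From the Nernst equation, log Q = n(E° − E)/0.0592 = 6·(+1.38 − (+1.389))/0.0592 = −0.912.
The balanced reaction is 3 Co2+(aq) + 2 Al(s) → 3 Co(s) + 2 Al3+(aq), so Q = [Al3+(aq)]^2 / [Co2+(aq)]^3.
Solving for the unknown gives log [Co2+(aq)] = 0.382, so [Co2+(aq)] ≈ 2.4 M.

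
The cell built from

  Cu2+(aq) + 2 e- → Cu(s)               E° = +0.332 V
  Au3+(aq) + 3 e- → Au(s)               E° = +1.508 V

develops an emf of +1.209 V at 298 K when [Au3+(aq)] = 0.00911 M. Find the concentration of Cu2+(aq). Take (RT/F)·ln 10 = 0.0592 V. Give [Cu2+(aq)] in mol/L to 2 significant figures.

0.0033 M

The Au³⁺/Au couple has the larger reduction potential, so it is the cathode: E°cell = +1.508 − (+0.332) = +1.176 V and n = 6.
From the Nernst equation, log Q = n(E° − E)/0.0592 = 6·(+1.176 − (+1.209))/0.0592 = −3.345.
The balanced reaction is 2 Au3+(aq) + 3 Cu(s) → 2 Au(s) + 3 Cu2+(aq), so Q = [Cu2+(aq)]^3 / [Au3+(aq)]^2.
Solving for the unknown gives log [Cu2+(aq)] = −2.475, so [Cu2+(aq)] ≈ 0.0033 M.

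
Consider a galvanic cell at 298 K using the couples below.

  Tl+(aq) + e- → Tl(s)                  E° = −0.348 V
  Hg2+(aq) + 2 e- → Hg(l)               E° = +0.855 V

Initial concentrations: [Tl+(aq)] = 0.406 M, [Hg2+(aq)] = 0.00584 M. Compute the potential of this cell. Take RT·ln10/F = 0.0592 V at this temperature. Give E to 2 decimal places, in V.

+1.16 V

Hg²⁺/Hg is reduced (cathode, E° = +0.855 V) and Tl⁺/Tl is oxidized (anode).
The standard potential is +0.855 − (−0.348) = +1.203 V and the balanced reaction transfers n = 2 electrons.
The balanced reaction is Hg2+(aq) + 2 Tl(s) → Hg(l) + 2 Tl+(aq), so Q = [Tl+(aq)]^2 / [Hg2+(aq)] = 28.2 and log Q = 1.451.
E = E° − (0.0592/n)·log Q = +1.203 − (0.0592/2)(1.451) = +1.16 V.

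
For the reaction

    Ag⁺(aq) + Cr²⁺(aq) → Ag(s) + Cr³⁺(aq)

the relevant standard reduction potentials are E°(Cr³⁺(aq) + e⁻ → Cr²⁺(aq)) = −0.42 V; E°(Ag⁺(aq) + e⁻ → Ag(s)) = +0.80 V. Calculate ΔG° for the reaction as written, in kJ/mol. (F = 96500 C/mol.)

−118 kJ/mol

In the reaction as written Ag⁺(aq) is reduced, so the Ag⁺/Ag couple is the cathode and Cr³⁺/Cr²⁺ is the anode.
E°cell = +0.80 − (−0.42) = +1.22 V; balancing electrons gives n = 1.
ΔG° = −nFE°cell = −(1)(96500)(+1.22) J/mol = −118 kJ/mol.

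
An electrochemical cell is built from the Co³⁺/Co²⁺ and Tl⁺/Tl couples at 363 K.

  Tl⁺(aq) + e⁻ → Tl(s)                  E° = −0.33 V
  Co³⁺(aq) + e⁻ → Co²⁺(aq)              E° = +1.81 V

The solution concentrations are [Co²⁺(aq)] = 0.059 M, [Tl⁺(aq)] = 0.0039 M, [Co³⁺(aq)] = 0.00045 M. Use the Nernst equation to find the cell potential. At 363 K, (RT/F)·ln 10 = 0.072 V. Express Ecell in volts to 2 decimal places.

+2.16 V

The Co³⁺/Co²⁺ couple has the more positive E°, so it is the cathode; Tl⁺/Tl is the anode.
E°cell = +1.81 − (−0.33) = +2.14 V, with n = 1 electron transferred.
Balancing gives Co³⁺(aq) + Tl(s) → Co²⁺(aq) + Tl⁺(aq); hence Q = ([Co²⁺(aq)]·[Tl⁺(aq)]) / [Co³⁺(aq)] = 0.511 (log Q = −0.291).
By the Nernst equation, E = +2.14 − (0.072/1)·(−0.291) = +2.16 V.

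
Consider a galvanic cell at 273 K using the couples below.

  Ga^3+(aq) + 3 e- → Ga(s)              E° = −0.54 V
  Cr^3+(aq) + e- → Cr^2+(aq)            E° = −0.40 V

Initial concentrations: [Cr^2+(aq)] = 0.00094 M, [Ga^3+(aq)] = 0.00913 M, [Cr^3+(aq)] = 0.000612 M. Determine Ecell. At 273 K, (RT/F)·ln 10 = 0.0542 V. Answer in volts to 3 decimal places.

+0.167 V

Since E°(Cr³⁺/Cr²⁺) > E°(Ga³⁺/Ga), Cr³⁺/Cr²⁺ serves as the cathode.
The standard potential is −0.40 − (−0.54) = +0.14 V and the balanced reaction transfers n = 3 electrons.
The balanced reaction is 3 Cr^3+(aq) + Ga(s) → 3 Cr^2+(aq) + Ga^3+(aq), so Q = ([Cr^2+(aq)]^3·[Ga^3+(aq)]) / [Cr^3+(aq)]^3 = 0.0331 and log Q = −1.480.
E = E° − (0.0542/n)·log Q = +0.14 − (0.0542/3)(−1.480) = +0.167 V.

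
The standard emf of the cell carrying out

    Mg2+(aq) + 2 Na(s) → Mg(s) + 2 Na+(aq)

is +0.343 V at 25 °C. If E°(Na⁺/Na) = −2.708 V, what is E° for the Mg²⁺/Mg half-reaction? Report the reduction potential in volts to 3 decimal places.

In the reaction as written the Mg²⁺/Mg couple is reduced (cathode) and Na⁺/Na is oxidized (anode), so E°cell = E°(Mg²⁺/Mg) − E°(Na⁺/Na).
E°(Mg²⁺/Mg) = E°cell + E°(anode) = +0.343 + (−2.708) = −2.365 V.

−2.365 V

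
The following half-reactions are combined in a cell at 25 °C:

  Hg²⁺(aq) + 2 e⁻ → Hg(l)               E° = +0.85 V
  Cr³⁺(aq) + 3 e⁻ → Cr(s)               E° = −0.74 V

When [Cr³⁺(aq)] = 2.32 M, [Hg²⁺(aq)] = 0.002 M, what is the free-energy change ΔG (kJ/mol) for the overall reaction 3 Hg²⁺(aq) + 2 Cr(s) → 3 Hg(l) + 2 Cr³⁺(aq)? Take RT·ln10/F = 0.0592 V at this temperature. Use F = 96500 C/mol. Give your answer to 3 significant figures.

−870 kJ/mol

The standard cell potential is +0.85 − (−0.74) = +1.59 V, with n = 6 electrons in the balanced equation.
Q = [Cr³⁺(aq)]^2 / [Hg²⁺(aq)]^3 = 6.73×10^8, so log Q = 8.828 and E = +1.59 − (0.0592/6)(8.828) = +1.5029 V.
ΔG = −nFE = −(6)(96500)(+1.5029) J/mol = −870 kJ/mol.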